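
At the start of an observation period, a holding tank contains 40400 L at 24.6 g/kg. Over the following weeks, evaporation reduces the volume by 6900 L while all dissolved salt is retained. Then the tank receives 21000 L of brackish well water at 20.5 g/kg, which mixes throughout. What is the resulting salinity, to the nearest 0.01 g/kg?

After evaporation: salt = 40,400×24.6 = 993,840; volume = 40,400 − 6,900 = 33,500 L
After mixing: salt = 993,840 + 21,000×20.5 = 1,424,340; volume = 33,500 + 21,000 = 54,500 L
S = 1,424,340 / 54,500 = 26.1347 g/kg

26.13 g/kg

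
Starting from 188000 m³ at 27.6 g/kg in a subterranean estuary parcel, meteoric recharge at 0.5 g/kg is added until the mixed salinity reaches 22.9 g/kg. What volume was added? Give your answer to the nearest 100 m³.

39400 m³

Salt balance: 188,000×27.6 + V×0.5 = (188,000+V)×22.9
5,188,800 + 0.5V = 4,305,200 + 22.9V
883,600 = 22.4V
V = 39,446.43 m³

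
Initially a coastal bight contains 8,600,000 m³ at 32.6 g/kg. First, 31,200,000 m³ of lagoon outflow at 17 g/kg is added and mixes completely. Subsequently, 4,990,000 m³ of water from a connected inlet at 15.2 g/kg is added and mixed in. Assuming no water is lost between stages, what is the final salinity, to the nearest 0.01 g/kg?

Mass of salt is conserved:
Initial salt = 8,600,000×32.6 = 280,360,000
After stage 1: salt = 280,360,000 + 31,200,000×17 = 810,760,000; volume = 39,800,000 m³; S = 20.371 g/kg
After stage 2: salt = 810,760,000 + 4,990,000×15.2 = 886,608,000; volume = 44,790,000 m³
S = 886,608,000 / 44,790,000 = 19.7948 g/kg

19.79 g/kg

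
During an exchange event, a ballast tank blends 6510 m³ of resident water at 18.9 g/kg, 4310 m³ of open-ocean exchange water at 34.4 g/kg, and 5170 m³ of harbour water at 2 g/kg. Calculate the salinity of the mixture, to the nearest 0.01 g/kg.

17.61 g/kg

Salt balance:
salt = 6,510×18.9 + 4,310×34.4 + 5,170×2 = 123,039 + 148,264 + 10,340 = 281,643
volume = 6,510 + 4,310 + 5,170 = 15,990 m³
S = 281,643 / 15,990 = 17.6137 g/kg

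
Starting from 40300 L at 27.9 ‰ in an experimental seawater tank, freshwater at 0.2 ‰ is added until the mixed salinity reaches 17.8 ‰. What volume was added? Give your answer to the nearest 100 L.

Salt balance: 40,300×27.9 + V×0.2 = (40,300+V)×17.8
1,124,370 + 0.2V = 717,340 + 17.8V
407,030 = 17.6V
V = 23,126.7 L

23100 L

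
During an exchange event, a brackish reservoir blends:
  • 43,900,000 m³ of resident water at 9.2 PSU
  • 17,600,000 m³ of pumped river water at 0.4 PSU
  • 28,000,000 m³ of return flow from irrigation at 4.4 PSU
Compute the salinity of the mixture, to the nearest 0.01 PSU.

Salt balance:
salt = 43,900,000×9.2 + 17,600,000×0.4 + 28,000,000×4.4 = 403,880,000 + 7,040,000 + 123,200,000 = 534,120,000
volume = 43,900,000 + 17,600,000 + 28,000,000 = 89,500,000 m³
S = 534,120,000 / 89,500,000 = 5.9678 PSU

5.97 PSU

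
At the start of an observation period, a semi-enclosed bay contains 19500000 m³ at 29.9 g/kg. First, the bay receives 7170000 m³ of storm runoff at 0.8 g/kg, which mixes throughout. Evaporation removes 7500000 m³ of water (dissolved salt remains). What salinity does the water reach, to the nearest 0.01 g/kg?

After mixing: salt = 19,500,000×29.9 + 7,170,000×0.8 = 588,786,000; volume = 26,670,000 m³
After evaporation: salt unchanged = 588,786,000; volume = 26,670,000 − 7,500,000 = 19,170,000 m³
S = 588,786,000 / 19,170,000 = 30.7139 g/kg

30.71 g/kg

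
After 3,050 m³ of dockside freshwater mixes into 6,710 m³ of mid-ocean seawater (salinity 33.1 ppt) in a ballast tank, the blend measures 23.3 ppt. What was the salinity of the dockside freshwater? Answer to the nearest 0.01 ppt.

1.74 ppt

Salt balance: 6,710×33.1 + 3,050×S = 9,760×23.3
222,101 + 3,050·S = 227,408
S = (227,408 − 222,101) / 3,050 = 1.74 ppt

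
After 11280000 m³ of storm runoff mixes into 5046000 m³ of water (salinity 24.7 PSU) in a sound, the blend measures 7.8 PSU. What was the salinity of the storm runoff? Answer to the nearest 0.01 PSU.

Salt balance: 5,046,000×24.7 + 11,280,000×S = 16,326,000×7.8
124,636,200 + 11,280,000·S = 127,342,800
S = (127,342,800 − 124,636,200) / 11,280,000 = 0.2399 PSU

0.24 PSU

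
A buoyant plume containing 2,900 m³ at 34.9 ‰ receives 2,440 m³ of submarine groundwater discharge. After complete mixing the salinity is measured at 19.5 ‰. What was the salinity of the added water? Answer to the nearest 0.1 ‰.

1.2 ‰

Salt balance: 2,900×34.9 + 2,440×S = 5,340×19.5
101,210 + 2,440·S = 104,130
S = (104,130 − 101,210) / 2,440 = 1.1967 ‰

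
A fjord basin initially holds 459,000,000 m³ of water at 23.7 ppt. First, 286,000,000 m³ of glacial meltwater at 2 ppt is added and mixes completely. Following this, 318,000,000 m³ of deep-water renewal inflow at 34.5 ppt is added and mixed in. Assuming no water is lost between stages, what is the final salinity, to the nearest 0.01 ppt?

21.09 ppt

Weighted by volume,
Initial salt = 459,000,000×23.7 = 10,878,300,000
After stage 1: salt = 10,878,300,000 + 286,000,000×2 = 11,450,300,000; volume = 745,000,000 m³; S = 15.37 ppt
After stage 2: salt = 11,450,300,000 + 318,000,000×34.5 = 22,421,300,000; volume = 1,063,000,000 m³
S = 22,421,300,000 / 1,063,000,000 = 21.0925 ppt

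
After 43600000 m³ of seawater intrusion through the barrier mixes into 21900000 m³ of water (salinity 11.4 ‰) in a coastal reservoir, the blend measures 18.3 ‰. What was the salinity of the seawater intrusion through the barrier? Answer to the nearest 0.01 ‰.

21.77 ‰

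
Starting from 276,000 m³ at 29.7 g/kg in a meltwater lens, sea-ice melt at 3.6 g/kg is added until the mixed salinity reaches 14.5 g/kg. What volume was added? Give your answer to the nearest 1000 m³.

Salt balance: 276,000×29.7 + V×3.6 = (276,000+V)×14.5
8,197,200 + 3.6V = 4,002,000 + 14.5V
4,195,200 = 10.9V
V = 384,880.73 m³

385000 m³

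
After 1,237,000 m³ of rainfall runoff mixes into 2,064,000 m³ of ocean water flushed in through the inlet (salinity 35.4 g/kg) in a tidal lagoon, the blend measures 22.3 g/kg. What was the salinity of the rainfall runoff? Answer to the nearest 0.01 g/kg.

Salt balance: 2,064,000×35.4 + 1,237,000×S = 3,301,000×22.3
73,065,600 + 1,237,000·S = 73,612,300
S = (73,612,300 − 73,065,600) / 1,237,000 = 0.442 g/kg

0.44 g/kg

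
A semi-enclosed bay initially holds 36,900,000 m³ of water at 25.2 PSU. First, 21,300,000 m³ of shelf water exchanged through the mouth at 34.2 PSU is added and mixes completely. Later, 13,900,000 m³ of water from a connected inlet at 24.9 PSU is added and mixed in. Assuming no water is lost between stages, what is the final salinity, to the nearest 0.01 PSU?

27.80 PSU

By conservation of dissolved salt,
Initial salt = 36,900,000×25.2 = 929,880,000
After stage 1: salt = 929,880,000 + 21,300,000×34.2 = 1,658,340,000; volume = 58,200,000 m³; S = 28.494 PSU
After stage 2: salt = 1,658,340,000 + 13,900,000×24.9 = 2,004,450,000; volume = 72,100,000 m³
S = 2,004,450,000 / 72,100,000 = 27.801 PSU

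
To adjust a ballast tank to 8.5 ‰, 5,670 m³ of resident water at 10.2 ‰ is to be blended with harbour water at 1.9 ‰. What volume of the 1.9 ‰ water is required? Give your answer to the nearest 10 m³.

Salt balance: 5,670×10.2 + V×1.9 = (5,670+V)×8.5
57,834 + 1.9V = 48,195 + 8.5V
9,639 = 6.6V
V = 1,460.45 m³

1460 m³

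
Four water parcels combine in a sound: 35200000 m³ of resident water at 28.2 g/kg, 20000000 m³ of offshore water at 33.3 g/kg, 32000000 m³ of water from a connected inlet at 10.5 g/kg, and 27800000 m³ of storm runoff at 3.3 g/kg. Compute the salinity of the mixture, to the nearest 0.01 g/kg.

18.14 g/kg

Weighted by volume,
salt = 35,200,000×28.2 + 20,000,000×33.3 + 32,000,000×10.5 + 27,800,000×3.3 = 992,640,000 + 666,000,000 + 336,000,000 + 91,740,000 = 2,086,380,000
volume = 35,200,000 + 20,000,000 + 32,000,000 + 27,800,000 = 115,000,000 m³
S = 2,086,380,000 / 115,000,000 = 18.1424 g/kg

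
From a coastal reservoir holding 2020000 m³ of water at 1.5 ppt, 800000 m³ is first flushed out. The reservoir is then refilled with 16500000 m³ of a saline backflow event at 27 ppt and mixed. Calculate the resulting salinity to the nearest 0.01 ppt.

Remaining after removal: 1,220,000 m³ at 1.5 ppt (salt = 1,830,000)
After addition: salt = 1,830,000 + 16,500,000×27 = 447,330,000; volume = 17,720,000 m³
S = 447,330,000 / 17,720,000 = 25.2444 ppt

25.24 ppt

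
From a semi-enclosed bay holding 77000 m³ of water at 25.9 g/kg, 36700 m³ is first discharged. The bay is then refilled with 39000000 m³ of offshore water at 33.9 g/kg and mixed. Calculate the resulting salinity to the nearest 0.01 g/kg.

33.89 g/kg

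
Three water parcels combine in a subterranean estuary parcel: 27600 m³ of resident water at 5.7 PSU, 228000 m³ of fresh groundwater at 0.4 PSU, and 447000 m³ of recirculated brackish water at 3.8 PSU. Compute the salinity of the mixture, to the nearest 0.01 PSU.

2.77 PSU

Salt balance:
salt = 27,600×5.7 + 228,000×0.4 + 447,000×3.8 = 157,320 + 91,200 + 1,698,600 = 1,947,120
volume = 27,600 + 228,000 + 447,000 = 702,600 m³
S = 1,947,120 / 702,600 = 2.7713 PSU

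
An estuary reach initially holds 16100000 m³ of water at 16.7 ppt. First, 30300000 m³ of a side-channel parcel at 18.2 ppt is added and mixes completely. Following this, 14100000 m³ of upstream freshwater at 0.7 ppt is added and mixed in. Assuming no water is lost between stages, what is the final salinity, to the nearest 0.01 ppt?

By conservation of dissolved salt,
Initial salt = 16,100,000×16.7 = 268,870,000
After stage 1: salt = 268,870,000 + 30,300,000×18.2 = 820,330,000; volume = 46,400,000 m³; S = 17.68 ppt
After stage 2: salt = 820,330,000 + 14,100,000×0.7 = 830,200,000; volume = 60,500,000 m³
S = 830,200,000 / 60,500,000 = 13.7223 ppt

13.72 ppt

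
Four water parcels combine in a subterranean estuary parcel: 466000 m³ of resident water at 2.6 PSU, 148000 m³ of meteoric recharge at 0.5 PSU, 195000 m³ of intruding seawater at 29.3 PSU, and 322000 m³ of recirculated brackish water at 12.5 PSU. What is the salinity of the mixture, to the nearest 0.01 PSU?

Mass of salt is conserved:
salt = 466,000×2.6 + 148,000×0.5 + 195,000×29.3 + 322,000×12.5 = 1,211,600 + 74,000 + 5,713,500 + 4,025,000 = 11,024,100
volume = 466,000 + 148,000 + 195,000 + 322,000 = 1,131,000 m³
S = 11,024,100 / 1,131,000 = 9.7472 PSU

9.75 PSU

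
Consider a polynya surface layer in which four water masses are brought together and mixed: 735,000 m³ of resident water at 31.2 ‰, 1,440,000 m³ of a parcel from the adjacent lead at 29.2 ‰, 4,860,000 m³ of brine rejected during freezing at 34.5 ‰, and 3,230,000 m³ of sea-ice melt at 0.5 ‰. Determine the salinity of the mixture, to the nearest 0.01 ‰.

22.82 ‰

By conservation of dissolved salt,
salt = 735,000×31.2 + 1,440,000×29.2 + 4,860,000×34.5 + 3,230,000×0.5 = 22,932,000 + 42,048,000 + 167,670,000 + 1,615,000 = 234,265,000
volume = 735,000 + 1,440,000 + 4,860,000 + 3,230,000 = 10,265,000 m³
S = 234,265,000 / 10,265,000 = 22.8217 ‰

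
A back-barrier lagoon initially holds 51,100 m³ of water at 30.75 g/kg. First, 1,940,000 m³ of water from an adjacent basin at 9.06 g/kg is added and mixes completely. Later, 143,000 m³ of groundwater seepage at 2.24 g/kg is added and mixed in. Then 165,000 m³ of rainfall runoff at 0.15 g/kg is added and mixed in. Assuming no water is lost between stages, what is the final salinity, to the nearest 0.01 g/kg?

8.48 g/kg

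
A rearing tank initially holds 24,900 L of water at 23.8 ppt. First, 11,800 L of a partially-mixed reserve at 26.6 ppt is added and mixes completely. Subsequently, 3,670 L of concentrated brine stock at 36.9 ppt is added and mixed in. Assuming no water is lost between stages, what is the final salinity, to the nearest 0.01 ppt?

25.81 ppt

By conservation of dissolved salt,
Initial salt = 24,900×23.8 = 592,620
After stage 1: salt = 592,620 + 11,800×26.6 = 906,500; volume = 36,700 L; S = 24.7 ppt
After stage 2: salt = 906,500 + 3,670×36.9 = 1,041,923; volume = 40,370 L
S = 1,041,923 / 40,370 = 25.8093 ppt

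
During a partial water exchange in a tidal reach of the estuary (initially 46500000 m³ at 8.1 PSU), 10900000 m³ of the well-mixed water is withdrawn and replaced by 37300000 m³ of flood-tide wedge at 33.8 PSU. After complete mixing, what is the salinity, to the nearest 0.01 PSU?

21.25 PSU

Remaining after removal: 35,600,000 m³ at 8.1 PSU (salt = 288,360,000)
After addition: salt = 288,360,000 + 37,300,000×33.8 = 1,549,100,000; volume = 72,900,000 m³
S = 1,549,100,000 / 72,900,000 = 21.2497 PSU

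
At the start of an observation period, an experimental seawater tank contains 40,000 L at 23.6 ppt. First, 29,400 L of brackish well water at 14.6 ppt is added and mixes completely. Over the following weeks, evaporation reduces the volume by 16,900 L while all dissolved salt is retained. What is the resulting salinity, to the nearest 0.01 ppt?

After mixing: salt = 40,000×23.6 + 29,400×14.6 = 1,373,240; volume = 69,400 L
After evaporation: salt unchanged = 1,373,240; volume = 69,400 − 16,900 = 52,500 L
S = 1,373,240 / 52,500 = 26.157 ppt

26.16 ppt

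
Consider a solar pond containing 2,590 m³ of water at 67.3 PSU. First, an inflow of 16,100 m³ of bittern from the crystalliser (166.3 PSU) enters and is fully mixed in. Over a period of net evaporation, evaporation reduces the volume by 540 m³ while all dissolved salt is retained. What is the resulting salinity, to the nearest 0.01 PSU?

After mixing: salt = 2,590×67.3 + 16,100×166.3 = 2,851,737; volume = 18,690 m³
After evaporation: salt unchanged = 2,851,737; volume = 18,690 − 540 = 18,150 m³
S = 2,851,737 / 18,150 = 157.1205 PSU

157.12 PSU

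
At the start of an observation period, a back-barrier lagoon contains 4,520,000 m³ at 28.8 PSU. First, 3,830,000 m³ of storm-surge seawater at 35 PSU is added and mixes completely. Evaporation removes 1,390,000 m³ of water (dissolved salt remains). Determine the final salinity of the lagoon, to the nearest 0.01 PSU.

37.96 PSU

After mixing: salt = 4,520,000×28.8 + 3,830,000×35 = 264,226,000; volume = 8,350,000 m³
After evaporation: salt unchanged = 264,226,000; volume = 8,350,000 − 1,390,000 = 6,960,000 m³
S = 264,226,000 / 6,960,000 = 37.9635 PSU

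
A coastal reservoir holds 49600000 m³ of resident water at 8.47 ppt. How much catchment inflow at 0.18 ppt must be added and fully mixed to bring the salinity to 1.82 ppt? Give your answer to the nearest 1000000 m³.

Salt balance: 49,600,000×8.47 + V×0.18 = (49,600,000+V)×1.82
420,112,000 + 0.18V = 90,272,000 + 1.82V
329,840,000 = 1.64V
V = 201,121,951.22 m³

201000000 m³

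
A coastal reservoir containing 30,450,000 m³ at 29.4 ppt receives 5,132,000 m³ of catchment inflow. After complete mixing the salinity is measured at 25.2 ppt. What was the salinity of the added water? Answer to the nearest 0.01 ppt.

0.28 ppt

Salt balance: 30,450,000×29.4 + 5,132,000×S = 35,582,000×25.2
895,230,000 + 5,132,000·S = 896,666,400
S = (896,666,400 − 895,230,000) / 5,132,000 = 0.2799 ppt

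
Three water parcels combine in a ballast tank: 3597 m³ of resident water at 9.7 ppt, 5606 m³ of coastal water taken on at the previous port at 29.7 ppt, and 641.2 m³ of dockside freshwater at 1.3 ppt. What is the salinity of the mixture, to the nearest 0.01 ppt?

20.54 ppt

Weighted by volume,
salt = 3,597×9.7 + 5,606×29.7 + 641.2×1.3 = 34,890.9 + 166,498.2 + 833.56 = 202,222.66
volume = 3,597 + 5,606 + 641.2 = 9,844.2 m³
S = 202,222.66 / 9,844.2 = 20.5423 ppt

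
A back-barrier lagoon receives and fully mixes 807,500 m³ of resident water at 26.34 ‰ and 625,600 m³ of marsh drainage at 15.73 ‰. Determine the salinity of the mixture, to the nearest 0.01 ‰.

Salt balance:
salt = 807,500×26.34 + 625,600×15.73 = 21,269,550 + 9,840,688 = 31,110,238
volume = 807,500 + 625,600 = 1,433,100 m³
S = 31,110,238 / 1,433,100 = 21.7084 ‰

21.71 ‰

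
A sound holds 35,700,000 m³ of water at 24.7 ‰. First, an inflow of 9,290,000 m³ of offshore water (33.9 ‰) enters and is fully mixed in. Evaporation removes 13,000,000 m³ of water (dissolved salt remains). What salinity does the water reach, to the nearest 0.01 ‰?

37.41 ‰

After mixing: salt = 35,700,000×24.7 + 9,290,000×33.9 = 1,196,721,000; volume = 44,990,000 m³
After evaporation: salt unchanged = 1,196,721,000; volume = 44,990,000 − 13,000,000 = 31,990,000 m³
S = 1,196,721,000 / 31,990,000 = 37.4092 ‰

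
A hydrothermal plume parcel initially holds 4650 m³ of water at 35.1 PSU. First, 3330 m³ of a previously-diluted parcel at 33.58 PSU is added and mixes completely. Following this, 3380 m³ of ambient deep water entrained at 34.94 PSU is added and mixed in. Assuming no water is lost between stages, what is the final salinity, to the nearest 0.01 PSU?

Conserving salt mass:
Initial salt = 4,650×35.1 = 163,215
After stage 1: salt = 163,215 + 3,330×33.58 = 275,036.4; volume = 7,980 m³; S = 34.466 PSU
After stage 2: salt = 275,036.4 + 3,380×34.94 = 393,133.6; volume = 11,360 m³
S = 393,133.6 / 11,360 = 34.6068 PSU

34.61 PSU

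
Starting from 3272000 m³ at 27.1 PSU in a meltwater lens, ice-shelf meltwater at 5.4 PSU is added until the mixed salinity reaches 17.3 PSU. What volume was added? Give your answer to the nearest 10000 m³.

2690000 m³

Salt balance: 3,272,000×27.1 + V×5.4 = (3,272,000+V)×17.3
88,671,200 + 5.4V = 56,605,600 + 17.3V
32,065,600 = 11.9V
V = 2,694,588.24 m³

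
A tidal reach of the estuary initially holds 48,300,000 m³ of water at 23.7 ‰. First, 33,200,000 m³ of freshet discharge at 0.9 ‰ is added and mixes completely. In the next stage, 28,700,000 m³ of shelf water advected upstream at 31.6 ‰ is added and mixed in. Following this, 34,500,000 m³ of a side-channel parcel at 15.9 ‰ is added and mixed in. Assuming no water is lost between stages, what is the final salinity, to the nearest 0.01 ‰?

18.18 ‰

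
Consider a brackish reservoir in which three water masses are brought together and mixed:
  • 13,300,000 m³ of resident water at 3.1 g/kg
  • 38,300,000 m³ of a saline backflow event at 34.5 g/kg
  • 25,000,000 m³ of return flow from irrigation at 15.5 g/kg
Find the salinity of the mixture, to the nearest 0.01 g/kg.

22.85 g/kg

By conservation of dissolved salt,
salt = 13,300,000×3.1 + 38,300,000×34.5 + 25,000,000×15.5 = 41,230,000 + 1,321,350,000 + 387,500,000 = 1,750,080,000
volume = 13,300,000 + 38,300,000 + 25,000,000 = 76,600,000 m³
S = 1,750,080,000 / 76,600,000 = 22.847 g/kg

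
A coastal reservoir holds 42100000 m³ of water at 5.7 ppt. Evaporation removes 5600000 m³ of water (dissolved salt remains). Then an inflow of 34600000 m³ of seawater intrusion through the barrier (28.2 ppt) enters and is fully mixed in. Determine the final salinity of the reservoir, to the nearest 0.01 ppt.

17.10 ppt

After evaporation: salt = 42,100,000×5.7 = 239,970,000; volume = 42,100,000 − 5,600,000 = 36,500,000 m³
After mixing: salt = 239,970,000 + 34,600,000×28.2 = 1,215,690,000; volume = 36,500,000 + 34,600,000 = 71,100,000 m³
S = 1,215,690,000 / 71,100,000 = 17.0983 ppt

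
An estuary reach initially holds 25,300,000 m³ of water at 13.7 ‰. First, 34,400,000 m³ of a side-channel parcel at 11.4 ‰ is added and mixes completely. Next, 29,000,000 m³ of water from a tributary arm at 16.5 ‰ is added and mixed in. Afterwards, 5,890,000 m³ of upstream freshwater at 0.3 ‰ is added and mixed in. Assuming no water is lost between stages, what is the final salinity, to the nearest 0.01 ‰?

Mass of salt is conserved:
Initial salt = 25,300,000×13.7 = 346,610,000
After stage 1: salt = 346,610,000 + 34,400,000×11.4 = 738,770,000; volume = 59,700,000 m³; S = 12.375 ‰
After stage 2: salt = 738,770,000 + 29,000,000×16.5 = 1,217,270,000; volume = 88,700,000 m³; S = 13.723 ‰
After stage 3: salt = 1,217,270,000 + 5,890,000×0.3 = 1,219,037,000; volume = 94,590,000 m³
S = 1,219,037,000 / 94,590,000 = 12.8876 ‰

12.89 ‰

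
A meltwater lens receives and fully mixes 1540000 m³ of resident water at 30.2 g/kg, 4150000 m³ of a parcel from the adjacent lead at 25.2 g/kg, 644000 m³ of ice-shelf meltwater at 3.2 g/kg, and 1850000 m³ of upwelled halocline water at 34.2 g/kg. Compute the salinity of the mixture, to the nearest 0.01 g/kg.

26.44 g/kg

Total salt / total volume:
salt = 1,540,000×30.2 + 4,150,000×25.2 + 644,000×3.2 + 1,850,000×34.2 = 46,508,000 + 104,580,000 + 2,060,800 + 63,270,000 = 216,418,800
volume = 1,540,000 + 4,150,000 + 644,000 + 1,850,000 = 8,184,000 m³
S = 216,418,800 / 8,184,000 = 26.4441 g/kg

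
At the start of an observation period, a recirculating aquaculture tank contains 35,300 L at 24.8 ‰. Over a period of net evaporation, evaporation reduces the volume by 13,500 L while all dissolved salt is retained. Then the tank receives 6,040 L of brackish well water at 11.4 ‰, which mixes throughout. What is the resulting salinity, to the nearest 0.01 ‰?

33.92 ‰

After evaporation: salt = 35,300×24.8 = 875,440; volume = 35,300 − 13,500 = 21,800 L
After mixing: salt = 875,440 + 6,040×11.4 = 944,296; volume = 21,800 + 6,040 = 27,840 L
S = 944,296 / 27,840 = 33.9187 ‰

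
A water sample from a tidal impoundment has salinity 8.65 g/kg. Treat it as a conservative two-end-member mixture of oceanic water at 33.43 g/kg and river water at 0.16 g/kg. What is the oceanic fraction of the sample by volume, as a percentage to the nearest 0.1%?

Let g be the oceanic fraction. Salt balance per unit volume:
g×33.43 + (1−g)×0.16 = 8.65
g = (8.65 − 0.16) / (33.43 − 0.16) = 8.49/33.27 = 0.2552

25.5%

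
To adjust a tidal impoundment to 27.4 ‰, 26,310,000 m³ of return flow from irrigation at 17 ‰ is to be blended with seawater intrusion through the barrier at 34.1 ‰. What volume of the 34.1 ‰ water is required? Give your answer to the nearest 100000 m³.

40800000 m³

Salt balance: 26,310,000×17 + V×34.1 = (26,310,000+V)×27.4
447,270,000 + 34.1V = 720,894,000 + 27.4V
273,624,000 = 6.7V
V = 40,839,402.99 m³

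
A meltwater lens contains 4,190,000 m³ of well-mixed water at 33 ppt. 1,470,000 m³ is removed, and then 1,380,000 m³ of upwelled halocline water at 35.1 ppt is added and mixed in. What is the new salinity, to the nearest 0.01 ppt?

Remaining after removal: 2,720,000 m³ at 33 ppt (salt = 89,760,000)
After addition: salt = 89,760,000 + 1,380,000×35.1 = 138,198,000; volume = 4,100,000 m³
S = 138,198,000 / 4,100,000 = 33.7068 ppt

33.71 ppt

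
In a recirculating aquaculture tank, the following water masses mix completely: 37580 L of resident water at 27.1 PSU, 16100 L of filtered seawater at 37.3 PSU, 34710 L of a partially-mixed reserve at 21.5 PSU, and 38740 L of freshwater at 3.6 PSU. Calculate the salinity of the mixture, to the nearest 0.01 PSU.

19.70 PSU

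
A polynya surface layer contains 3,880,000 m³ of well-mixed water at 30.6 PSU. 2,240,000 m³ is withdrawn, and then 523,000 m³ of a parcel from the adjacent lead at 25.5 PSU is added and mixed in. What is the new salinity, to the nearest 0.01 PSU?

Remaining after removal: 1,640,000 m³ at 30.6 PSU (salt = 50,184,000)
After addition: salt = 50,184,000 + 523,000×25.5 = 63,520,500; volume = 2,163,000 m³
S = 63,520,500 / 2,163,000 = 29.3669 PSU

29.37 PSU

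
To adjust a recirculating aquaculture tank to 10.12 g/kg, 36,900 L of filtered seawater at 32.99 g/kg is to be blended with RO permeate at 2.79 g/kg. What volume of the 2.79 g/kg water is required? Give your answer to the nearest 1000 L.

Salt balance: 36,900×32.99 + V×2.79 = (36,900+V)×10.12
1,217,331 + 2.79V = 373,428 + 10.12V
843,903 = 7.33V
V = 115,130.01 L

115000 L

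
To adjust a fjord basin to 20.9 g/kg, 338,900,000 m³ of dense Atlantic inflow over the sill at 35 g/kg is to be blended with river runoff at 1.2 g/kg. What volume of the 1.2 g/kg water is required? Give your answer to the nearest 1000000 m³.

Salt balance: 338,900,000×35 + V×1.2 = (338,900,000+V)×20.9
11,861,500,000 + 1.2V = 7,083,010,000 + 20.9V
4,778,490,000 = 19.7V
V = 242,562,944.16 m³

243000000 m³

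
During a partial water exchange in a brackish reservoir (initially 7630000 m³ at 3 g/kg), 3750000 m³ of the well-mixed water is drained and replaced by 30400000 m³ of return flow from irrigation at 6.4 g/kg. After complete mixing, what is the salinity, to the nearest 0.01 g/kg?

6.02 g/kg

Remaining after removal: 3,880,000 m³ at 3 g/kg (salt = 11,640,000)
After addition: salt = 11,640,000 + 30,400,000×6.4 = 206,200,000; volume = 34,280,000 m³
S = 206,200,000 / 34,280,000 = 6.0152 g/kg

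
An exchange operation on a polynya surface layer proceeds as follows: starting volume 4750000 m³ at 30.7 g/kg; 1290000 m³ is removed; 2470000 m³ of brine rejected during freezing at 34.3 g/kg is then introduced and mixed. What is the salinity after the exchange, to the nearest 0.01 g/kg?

Remaining after removal: 3,460,000 m³ at 30.7 g/kg (salt = 106,222,000)
After addition: salt = 106,222,000 + 2,470,000×34.3 = 190,943,000; volume = 5,930,000 m³
S = 190,943,000 / 5,930,000 = 32.1995 g/kg

32.20 g/kg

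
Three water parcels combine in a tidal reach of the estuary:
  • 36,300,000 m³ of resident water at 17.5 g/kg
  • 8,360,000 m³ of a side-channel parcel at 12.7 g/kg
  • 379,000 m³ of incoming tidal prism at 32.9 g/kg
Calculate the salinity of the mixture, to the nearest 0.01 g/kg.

16.74 g/kg

By conservation of dissolved salt,
salt = 36,300,000×17.5 + 8,360,000×12.7 + 379,000×32.9 = 635,250,000 + 106,172,000 + 12,469,100 = 753,891,100
volume = 36,300,000 + 8,360,000 + 379,000 = 45,039,000 m³
S = 753,891,100 / 45,039,000 = 16.7386 g/kg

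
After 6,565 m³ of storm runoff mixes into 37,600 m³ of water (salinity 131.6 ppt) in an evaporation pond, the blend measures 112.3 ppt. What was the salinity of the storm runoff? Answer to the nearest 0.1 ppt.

1.8 ppt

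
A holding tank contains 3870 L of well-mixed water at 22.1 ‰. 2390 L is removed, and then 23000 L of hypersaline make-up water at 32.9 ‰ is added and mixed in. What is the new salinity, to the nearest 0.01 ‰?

32.25 ‰

Remaining after removal: 1,480 L at 22.1 ‰ (salt = 32,708)
After addition: salt = 32,708 + 23,000×32.9 = 789,408; volume = 24,480 L
S = 789,408 / 24,480 = 32.2471 ‰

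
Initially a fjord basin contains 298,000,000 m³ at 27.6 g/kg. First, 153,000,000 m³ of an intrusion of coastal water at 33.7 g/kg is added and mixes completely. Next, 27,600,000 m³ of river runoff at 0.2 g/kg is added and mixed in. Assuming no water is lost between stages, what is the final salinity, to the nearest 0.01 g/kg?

Salt balance:
Initial salt = 298,000,000×27.6 = 8,224,800,000
After stage 1: salt = 8,224,800,000 + 153,000,000×33.7 = 13,380,900,000; volume = 451,000,000 m³; S = 29.669 g/kg
After stage 2: salt = 13,380,900,000 + 27,600,000×0.2 = 13,386,420,000; volume = 478,600,000 m³
S = 13,386,420,000 / 478,600,000 = 27.97 g/kg

27.97 g/kg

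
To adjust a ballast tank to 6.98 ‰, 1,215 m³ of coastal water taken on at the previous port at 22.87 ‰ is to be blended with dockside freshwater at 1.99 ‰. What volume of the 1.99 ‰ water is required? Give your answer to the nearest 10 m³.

3870 m³

Salt balance: 1,215×22.87 + V×1.99 = (1,215+V)×6.98
27,787.05 + 1.99V = 8,480.7 + 6.98V
19,306.35 = 4.99V
V = 3,869.01 m³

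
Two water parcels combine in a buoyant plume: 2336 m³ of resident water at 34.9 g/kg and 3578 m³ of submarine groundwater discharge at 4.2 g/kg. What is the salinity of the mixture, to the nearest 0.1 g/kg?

By conservation of dissolved salt,
salt = 2,336×34.9 + 3,578×4.2 = 81,526.4 + 15,027.6 = 96,554
volume = 2,336 + 3,578 = 5,914 m³
S = 96,554 / 5,914 = 16.326 g/kg

16.3 g/kg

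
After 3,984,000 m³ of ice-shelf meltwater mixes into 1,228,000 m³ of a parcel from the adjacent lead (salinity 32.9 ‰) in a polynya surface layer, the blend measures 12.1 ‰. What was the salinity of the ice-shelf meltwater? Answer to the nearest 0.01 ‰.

Salt balance: 1,228,000×32.9 + 3,984,000×S = 5,212,000×12.1
40,401,200 + 3,984,000·S = 63,065,200
S = (63,065,200 − 40,401,200) / 3,984,000 = 5.6888 ‰

5.69 ‰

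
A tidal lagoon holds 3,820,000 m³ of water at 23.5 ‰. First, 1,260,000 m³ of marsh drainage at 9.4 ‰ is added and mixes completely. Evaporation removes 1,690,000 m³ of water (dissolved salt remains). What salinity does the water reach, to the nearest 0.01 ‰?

29.97 ‰

After mixing: salt = 3,820,000×23.5 + 1,260,000×9.4 = 101,614,000; volume = 5,080,000 m³
After evaporation: salt unchanged = 101,614,000; volume = 5,080,000 − 1,690,000 = 3,390,000 m³
S = 101,614,000 / 3,390,000 = 29.9746 ‰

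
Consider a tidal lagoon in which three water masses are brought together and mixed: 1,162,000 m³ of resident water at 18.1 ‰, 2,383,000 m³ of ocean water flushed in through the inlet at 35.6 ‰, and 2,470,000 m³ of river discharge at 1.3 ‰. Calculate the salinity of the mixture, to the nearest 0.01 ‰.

18.13 ‰

Mass of salt is conserved:
salt = 1,162,000×18.1 + 2,383,000×35.6 + 2,470,000×1.3 = 21,032,200 + 84,834,800 + 3,211,000 = 109,078,000
volume = 1,162,000 + 2,383,000 + 2,470,000 = 6,015,000 m³
S = 109,078,000 / 6,015,000 = 18.1343 ‰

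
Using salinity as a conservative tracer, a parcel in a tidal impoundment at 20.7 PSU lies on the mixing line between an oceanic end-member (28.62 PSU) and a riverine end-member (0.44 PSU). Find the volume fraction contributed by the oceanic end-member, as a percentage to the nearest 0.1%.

Let g be the oceanic fraction. Salt balance per unit volume:
g×28.62 + (1−g)×0.44 = 20.7
g = (20.7 − 0.44) / (28.62 − 0.44) = 20.26/28.18 = 0.7189

71.9%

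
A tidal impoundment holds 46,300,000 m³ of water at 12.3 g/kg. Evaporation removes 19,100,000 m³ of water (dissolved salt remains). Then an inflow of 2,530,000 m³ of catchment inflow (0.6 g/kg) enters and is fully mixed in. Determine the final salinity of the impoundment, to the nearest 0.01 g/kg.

19.21 g/kg

After evaporation: salt = 46,300,000×12.3 = 569,490,000; volume = 46,300,000 − 19,100,000 = 27,200,000 m³
After mixing: salt = 569,490,000 + 2,530,000×0.6 = 571,008,000; volume = 27,200,000 + 2,530,000 = 29,730,000 m³
S = 571,008,000 / 29,730,000 = 19.2065 g/kg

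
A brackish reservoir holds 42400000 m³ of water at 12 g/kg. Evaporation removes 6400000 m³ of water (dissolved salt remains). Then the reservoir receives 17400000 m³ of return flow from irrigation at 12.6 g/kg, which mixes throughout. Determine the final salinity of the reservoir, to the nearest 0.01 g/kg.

13.63 g/kg

After evaporation: salt = 42,400,000×12 = 508,800,000; volume = 42,400,000 − 6,400,000 = 36,000,000 m³
After mixing: salt = 508,800,000 + 17,400,000×12.6 = 728,040,000; volume = 36,000,000 + 17,400,000 = 53,400,000 m³
S = 728,040,000 / 53,400,000 = 13.6337 g/kg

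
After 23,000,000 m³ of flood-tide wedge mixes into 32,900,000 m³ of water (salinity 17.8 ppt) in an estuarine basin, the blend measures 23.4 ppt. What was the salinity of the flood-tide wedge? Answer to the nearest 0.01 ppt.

31.41 ppt

Salt balance: 32,900,000×17.8 + 23,000,000×S = 55,900,000×23.4
585,620,000 + 23,000,000·S = 1,308,060,000
S = (1,308,060,000 − 585,620,000) / 23,000,000 = 31.4104 ppt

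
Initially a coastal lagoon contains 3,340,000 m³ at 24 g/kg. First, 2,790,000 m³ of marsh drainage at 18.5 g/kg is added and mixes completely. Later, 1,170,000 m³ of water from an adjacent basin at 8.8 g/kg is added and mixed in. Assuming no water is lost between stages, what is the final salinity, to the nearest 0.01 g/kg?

19.46 g/kg

By conservation of dissolved salt,
Initial salt = 3,340,000×24 = 80,160,000
After stage 1: salt = 80,160,000 + 2,790,000×18.5 = 131,775,000; volume = 6,130,000 m³; S = 21.497 g/kg
After stage 2: salt = 131,775,000 + 1,170,000×8.8 = 142,071,000; volume = 7,300,000 m³
S = 142,071,000 / 7,300,000 = 19.4618 g/kg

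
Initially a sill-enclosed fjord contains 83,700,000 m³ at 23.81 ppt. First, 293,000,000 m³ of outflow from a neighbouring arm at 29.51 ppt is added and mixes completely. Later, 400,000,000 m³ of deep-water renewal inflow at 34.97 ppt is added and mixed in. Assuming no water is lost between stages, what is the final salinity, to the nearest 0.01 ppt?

31.71 ppt

By conservation of dissolved salt,
Initial salt = 83,700,000×23.81 = 1,992,897,000
After stage 1: salt = 1,992,897,000 + 293,000,000×29.51 = 10,639,327,000; volume = 376,700,000 m³; S = 28.244 ppt
After stage 2: salt = 10,639,327,000 + 400,000,000×34.97 = 24,627,327,000; volume = 776,700,000 m³
S = 24,627,327,000 / 776,700,000 = 31.7076 ppt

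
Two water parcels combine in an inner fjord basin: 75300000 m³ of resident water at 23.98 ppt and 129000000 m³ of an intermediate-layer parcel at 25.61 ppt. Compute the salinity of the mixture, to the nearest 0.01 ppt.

Total salt / total volume:
salt = 75,300,000×23.98 + 129,000,000×25.61 = 1,805,694,000 + 3,303,690,000 = 5,109,384,000
volume = 75,300,000 + 129,000,000 = 204,300,000 m³
S = 5,109,384,000 / 204,300,000 = 25.0092 ppt

25.01 ppt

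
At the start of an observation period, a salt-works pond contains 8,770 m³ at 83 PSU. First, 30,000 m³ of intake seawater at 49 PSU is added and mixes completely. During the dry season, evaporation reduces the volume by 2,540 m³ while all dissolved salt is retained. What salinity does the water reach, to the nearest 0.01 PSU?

After mixing: salt = 8,770×83 + 30,000×49 = 2,197,910; volume = 38,770 m³
After evaporation: salt unchanged = 2,197,910; volume = 38,770 − 2,540 = 36,230 m³
S = 2,197,910 / 36,230 = 60.6655 PSU

60.67 PSU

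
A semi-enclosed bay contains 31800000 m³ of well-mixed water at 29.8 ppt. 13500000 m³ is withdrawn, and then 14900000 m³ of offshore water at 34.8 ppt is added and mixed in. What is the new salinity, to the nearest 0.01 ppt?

32.04 ppt

Remaining after removal: 18,300,000 m³ at 29.8 ppt (salt = 545,340,000)
After addition: salt = 545,340,000 + 14,900,000×34.8 = 1,063,860,000; volume = 33,200,000 m³
S = 1,063,860,000 / 33,200,000 = 32.044 ppt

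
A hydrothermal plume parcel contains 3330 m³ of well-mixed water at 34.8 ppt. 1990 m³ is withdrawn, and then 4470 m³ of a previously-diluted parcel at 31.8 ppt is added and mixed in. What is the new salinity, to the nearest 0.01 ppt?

Remaining after removal: 1,340 m³ at 34.8 ppt (salt = 46,632)
After addition: salt = 46,632 + 4,470×31.8 = 188,778; volume = 5,810 m³
S = 188,778 / 5,810 = 32.4919 ppt

32.49 ppt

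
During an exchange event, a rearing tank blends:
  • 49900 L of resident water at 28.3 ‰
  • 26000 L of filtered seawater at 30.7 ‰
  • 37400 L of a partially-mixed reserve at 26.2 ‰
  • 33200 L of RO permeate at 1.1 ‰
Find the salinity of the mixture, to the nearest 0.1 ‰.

22.0 ‰

Total salt / total volume:
salt = 49,900×28.3 + 26,000×30.7 + 37,400×26.2 + 33,200×1.1 = 1,412,170 + 798,200 + 979,880 + 36,520 = 3,226,770
volume = 49,900 + 26,000 + 37,400 + 33,200 = 146,500 L
S = 3,226,770 / 146,500 = 22.026 ‰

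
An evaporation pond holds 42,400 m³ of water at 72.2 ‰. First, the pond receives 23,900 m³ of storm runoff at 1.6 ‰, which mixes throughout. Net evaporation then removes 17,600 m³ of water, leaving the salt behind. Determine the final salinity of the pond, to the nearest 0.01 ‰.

63.65 ‰

After mixing: salt = 42,400×72.2 + 23,900×1.6 = 3,099,520; volume = 66,300 m³
After evaporation: salt unchanged = 3,099,520; volume = 66,300 − 17,600 = 48,700 m³
S = 3,099,520 / 48,700 = 63.6452 ‰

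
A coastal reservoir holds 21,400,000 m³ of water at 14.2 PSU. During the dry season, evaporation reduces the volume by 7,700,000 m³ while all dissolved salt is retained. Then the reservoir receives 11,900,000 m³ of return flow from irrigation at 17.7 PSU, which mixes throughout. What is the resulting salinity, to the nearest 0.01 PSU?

After evaporation: salt = 21,400,000×14.2 = 303,880,000; volume = 21,400,000 − 7,700,000 = 13,700,000 m³
After mixing: salt = 303,880,000 + 11,900,000×17.7 = 514,510,000; volume = 13,700,000 + 11,900,000 = 25,600,000 m³
S = 514,510,000 / 25,600,000 = 20.098 PSU

20.10 PSU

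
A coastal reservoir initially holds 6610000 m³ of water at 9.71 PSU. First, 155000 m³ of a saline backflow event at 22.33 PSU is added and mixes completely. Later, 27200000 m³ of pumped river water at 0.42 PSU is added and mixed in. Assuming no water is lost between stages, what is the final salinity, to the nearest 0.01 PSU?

Salt balance:
Initial salt = 6,610,000×9.71 = 64,183,100
After stage 1: salt = 64,183,100 + 155,000×22.33 = 67,644,250; volume = 6,765,000 m³; S = 9.999 PSU
After stage 2: salt = 67,644,250 + 27,200,000×0.42 = 79,068,250; volume = 33,965,000 m³
S = 79,068,250 / 33,965,000 = 2.3279 PSU

2.33 PSU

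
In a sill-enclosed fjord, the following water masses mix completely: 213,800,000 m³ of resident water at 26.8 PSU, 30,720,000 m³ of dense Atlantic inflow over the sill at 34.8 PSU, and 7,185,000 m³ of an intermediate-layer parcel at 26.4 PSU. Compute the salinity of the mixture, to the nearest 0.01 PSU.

27.76 PSU

Salt balance:
salt = 213,800,000×26.8 + 30,720,000×34.8 + 7,185,000×26.4 = 5,729,840,000 + 1,069,056,000 + 189,684,000 = 6,988,580,000
volume = 213,800,000 + 30,720,000 + 7,185,000 = 251,705,000 m³
S = 6,988,580,000 / 251,705,000 = 27.765 PSU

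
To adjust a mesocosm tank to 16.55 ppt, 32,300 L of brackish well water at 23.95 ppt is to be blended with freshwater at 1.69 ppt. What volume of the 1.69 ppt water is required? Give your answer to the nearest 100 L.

Salt balance: 32,300×23.95 + V×1.69 = (32,300+V)×16.55
773,585 + 1.69V = 534,565 + 16.55V
239,020 = 14.86V
V = 16,084.79 L

16100 L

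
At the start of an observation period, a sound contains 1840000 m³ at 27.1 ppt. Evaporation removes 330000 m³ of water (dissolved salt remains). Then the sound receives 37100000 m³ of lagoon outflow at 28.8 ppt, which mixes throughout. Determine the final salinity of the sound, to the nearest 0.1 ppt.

29.0 ppt

After evaporation: salt = 1,840,000×27.1 = 49,864,000; volume = 1,840,000 − 330,000 = 1,510,000 m³
After mixing: salt = 49,864,000 + 37,100,000×28.8 = 1,118,344,000; volume = 1,510,000 + 37,100,000 = 38,610,000 m³
S = 1,118,344,000 / 38,610,000 = 28.9651 ppt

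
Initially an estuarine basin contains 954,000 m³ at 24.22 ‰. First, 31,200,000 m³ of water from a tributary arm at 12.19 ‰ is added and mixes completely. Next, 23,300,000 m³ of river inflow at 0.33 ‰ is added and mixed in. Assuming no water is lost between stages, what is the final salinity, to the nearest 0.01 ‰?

7.41 ‰

By conservation of dissolved salt,
Initial salt = 954,000×24.22 = 23,105,880
After stage 1: salt = 23,105,880 + 31,200,000×12.19 = 403,433,880; volume = 32,154,000 m³; S = 12.547 ‰
After stage 2: salt = 403,433,880 + 23,300,000×0.33 = 411,122,880; volume = 55,454,000 m³
S = 411,122,880 / 55,454,000 = 7.4138 ‰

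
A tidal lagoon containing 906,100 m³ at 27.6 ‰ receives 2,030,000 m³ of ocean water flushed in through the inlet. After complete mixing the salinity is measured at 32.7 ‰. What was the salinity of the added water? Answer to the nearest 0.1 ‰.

35.0 ‰

Salt balance: 906,100×27.6 + 2,030,000×S = 2,936,100×32.7
25,008,360 + 2,030,000·S = 96,010,470
S = (96,010,470 − 25,008,360) / 2,030,000 = 34.9764 ‰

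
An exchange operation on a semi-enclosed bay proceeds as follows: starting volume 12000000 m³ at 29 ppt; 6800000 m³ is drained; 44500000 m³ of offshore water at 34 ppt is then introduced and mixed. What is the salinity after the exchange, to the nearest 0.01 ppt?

Remaining after removal: 5,200,000 m³ at 29 ppt (salt = 150,800,000)
After addition: salt = 150,800,000 + 44,500,000×34 = 1,663,800,000; volume = 49,700,000 m³
S = 1,663,800,000 / 49,700,000 = 33.4769 ppt

33.48 ppt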